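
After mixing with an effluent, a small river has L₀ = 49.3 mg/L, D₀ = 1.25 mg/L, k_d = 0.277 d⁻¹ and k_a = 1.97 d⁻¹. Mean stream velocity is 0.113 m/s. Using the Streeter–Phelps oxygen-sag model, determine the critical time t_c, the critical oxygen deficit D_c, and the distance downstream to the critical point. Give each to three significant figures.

At the critical point dD/dt = 0, so k_d L₀ e^(−k_d t) = k_a D. Substituting D(t) from the Streeter–Phelps equation and solving for t gives
t_c = ln[(k_a/k_d)(1 − D₀(k_a−k_d)/(k_d L₀))] / (k_a−k_d).
Here k_a−k_d = 1.693 d⁻¹ and 1 − D₀(k_a−k_d)/(k_d L₀) = 1 − 1.25×1.693/(0.277×49.3) = 0.8450, so
t_c = ln(7.112 × 0.8450) / 1.693 = 1.793 / 1.693 = 1.059 d.
D_c = (k_d/k_a) L₀ e^(−k_d t_c) = (0.277/1.97) × 49.3 × e^(−0.277×1.059) = 0.1406 × 49.3 × 0.7457 = 5.169 mg/L.
x_c = v t_c = 0.113 m/s × 1.059 d × 86400 s/d = 10340 m ≈ 10.3 km.

t_c ≈ 1.06 d; D_c ≈ 5.17 mg/L; x_c ≈ 10.3 km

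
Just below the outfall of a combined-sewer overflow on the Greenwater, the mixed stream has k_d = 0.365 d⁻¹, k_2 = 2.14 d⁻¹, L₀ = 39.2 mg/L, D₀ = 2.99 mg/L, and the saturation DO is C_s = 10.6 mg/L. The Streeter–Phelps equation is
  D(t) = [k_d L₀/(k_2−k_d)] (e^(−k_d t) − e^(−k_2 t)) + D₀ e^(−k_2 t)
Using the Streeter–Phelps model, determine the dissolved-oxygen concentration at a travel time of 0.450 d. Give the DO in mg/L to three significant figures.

k_d L₀/(k_2−k_d) = 0.365×39.2/(2.14−0.365) = 14.31/1.775 = 8.061 mg/L.
e^(−k_d t) = e^(−0.365×0.4500) = 0.8485; e^(−k_2 t) = e^(−2.14×0.4500) = 0.3817.
D = 8.061 × (0.8485 − 0.3817) + 2.99 × 0.3817 = 3.763 + 1.141 = 4.904 mg/L.
DO = C_s − D = 10.6 − 4.904 = 5.696 mg/L.

DO ≈ 5.70 mg/L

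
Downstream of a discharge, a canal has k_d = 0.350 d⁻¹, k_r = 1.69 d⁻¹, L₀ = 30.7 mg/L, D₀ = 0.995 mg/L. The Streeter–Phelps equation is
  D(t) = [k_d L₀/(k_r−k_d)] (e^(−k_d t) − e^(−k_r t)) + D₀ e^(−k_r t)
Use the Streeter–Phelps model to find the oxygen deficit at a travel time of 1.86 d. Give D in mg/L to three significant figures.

D ≈ 3.88 mg/L

k_d L₀/(k_r−k_d) = 0.350×30.7/(1.69−0.350) = 10.74/1.340 = 8.019 mg/L.
e^(−k_d t) = e^(−0.350×1.860) = 0.5215; e^(−k_r t) = e^(−1.69×1.860) = 0.04314.
D = 8.019 × (0.5215 − 0.04314) + 0.995 × 0.04314 = 3.836 + 0.04292 = 3.879 mg/L.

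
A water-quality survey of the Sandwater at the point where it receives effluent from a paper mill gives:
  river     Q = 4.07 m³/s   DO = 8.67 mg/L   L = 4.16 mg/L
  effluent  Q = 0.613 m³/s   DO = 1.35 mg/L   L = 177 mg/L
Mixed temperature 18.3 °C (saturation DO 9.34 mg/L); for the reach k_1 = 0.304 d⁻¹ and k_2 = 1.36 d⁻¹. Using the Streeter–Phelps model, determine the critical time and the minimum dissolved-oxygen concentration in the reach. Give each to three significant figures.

t_c ≈ 1.19 d; minimum DO ≈ 5.18 mg/L

Mixed DO = (4.07×8.67 + 0.613×1.35)/(4.07+0.613) = 36.11/4.683 = 7.712 mg/L.
Mixed L₀ = (4.07×4.16 + 0.613×177)/(4.683) = 125.4/4.683 = 26.78 mg/L.
Initial deficit D₀ = C_s − DO₀ = 9.34 − 7.712 = 1.628 mg/L.
t_c = (1/1.056) ln[(1.36/0.304)(1 − 1.628×1.056/(0.304×26.78))] = 0.9470 × ln(3.529) = 1.194 d.
D_c = (0.304/1.36) × 26.78 × e^(−0.304×1.194) = 0.2235 × 26.78 × 0.6956 = 4.164 mg/L.
Minimum DO = 9.34 − 4.164 = 5.176 mg/L.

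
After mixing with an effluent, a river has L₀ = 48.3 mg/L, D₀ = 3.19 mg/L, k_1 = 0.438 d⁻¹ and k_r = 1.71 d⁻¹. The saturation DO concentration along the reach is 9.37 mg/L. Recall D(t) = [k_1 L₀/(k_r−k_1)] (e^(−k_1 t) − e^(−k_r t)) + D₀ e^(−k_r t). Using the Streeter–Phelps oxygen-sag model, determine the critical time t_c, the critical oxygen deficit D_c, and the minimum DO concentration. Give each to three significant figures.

At the critical point dD/dt = 0, so k_1 L₀ e^(−k_1 t) = k_r D. Substituting D(t) from the Streeter–Phelps equation and solving for t gives
t_c = ln[(k_r/k_1)(1 − D₀(k_r−k_1)/(k_1 L₀))] / (k_r−k_1).
Here k_r−k_1 = 1.272 d⁻¹ and 1 − D₀(k_r−k_1)/(k_1 L₀) = 1 − 3.19×1.272/(0.438×48.3) = 0.8082, so
t_c = ln(3.904 × 0.8082) / 1.272 = 1.149 / 1.272 = 0.9034 d.
D_c = (k_1/k_r) L₀ e^(−k_1 t_c) = (0.438/1.71) × 48.3 × e^(−0.438×0.9034) = 0.2561 × 48.3 × 0.6732 = 8.329 mg/L.
Minimum DO = C_s − D_c = 9.37 − 8.329 = 1.041 mg/L.

t_c ≈ 0.903 d; D_c ≈ 8.33 mg/L; min DO ≈ 1.04 mg/L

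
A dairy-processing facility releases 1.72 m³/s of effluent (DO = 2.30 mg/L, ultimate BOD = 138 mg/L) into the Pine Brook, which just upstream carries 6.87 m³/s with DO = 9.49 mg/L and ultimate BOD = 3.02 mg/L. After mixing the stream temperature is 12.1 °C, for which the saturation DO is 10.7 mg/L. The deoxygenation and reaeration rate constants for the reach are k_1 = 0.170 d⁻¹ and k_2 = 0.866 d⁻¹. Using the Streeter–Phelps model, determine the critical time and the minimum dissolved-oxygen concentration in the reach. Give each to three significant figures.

Mixed DO = (6.87×9.49 + 1.72×2.30)/(6.87+1.72) = 69.15/8.590 = 8.050 mg/L.
Mixed L₀ = (6.87×3.02 + 1.72×138)/(8.590) = 258.1/8.590 = 30.05 mg/L.
Initial deficit D₀ = C_s − DO₀ = 10.7 − 8.050 = 2.650 mg/L.
t_c = (1/0.6960) ln[(0.866/0.170)(1 − 2.650×0.6960/(0.170×30.05))] = 1.437 × ln(3.255) = 1.696 d.
D_c = (0.170/0.866) × 30.05 × e^(−0.170×1.696) = 0.1963 × 30.05 × 0.7496 = 4.421 mg/L.
Minimum DO = 10.7 − 4.421 = 6.279 mg/L.

t_c ≈ 1.70 d; minimum DO ≈ 6.28 mg/L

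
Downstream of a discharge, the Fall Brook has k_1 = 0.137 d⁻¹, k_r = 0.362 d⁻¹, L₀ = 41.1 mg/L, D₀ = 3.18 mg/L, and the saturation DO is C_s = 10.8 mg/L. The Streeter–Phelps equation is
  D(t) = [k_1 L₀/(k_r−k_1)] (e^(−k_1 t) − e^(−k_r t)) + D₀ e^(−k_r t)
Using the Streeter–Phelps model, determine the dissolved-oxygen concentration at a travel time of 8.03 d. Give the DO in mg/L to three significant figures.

DO ≈ 3.66 mg/L

k_1 L₀/(k_r−k_1) = 0.137×41.1/(0.362−0.137) = 5.631/0.2250 = 25.03 mg/L.
e^(−k_1 t) = e^(−0.137×8.030) = 0.3328; e^(−k_r t) = e^(−0.362×8.030) = 0.05465.
D = 25.03 × (0.3328 − 0.05465) + 3.18 × 0.05465 = 6.962 + 0.1738 = 7.136 mg/L.
DO = C_s − D = 10.8 − 7.136 = 3.664 mg/L.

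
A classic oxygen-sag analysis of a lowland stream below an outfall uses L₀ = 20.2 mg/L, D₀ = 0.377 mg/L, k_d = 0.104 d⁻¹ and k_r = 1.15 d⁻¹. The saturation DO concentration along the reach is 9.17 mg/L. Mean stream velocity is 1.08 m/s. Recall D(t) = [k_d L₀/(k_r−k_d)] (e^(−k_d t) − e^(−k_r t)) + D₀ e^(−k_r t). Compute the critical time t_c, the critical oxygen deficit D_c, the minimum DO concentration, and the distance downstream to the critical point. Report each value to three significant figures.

t_c = [1/(k_r−k_d)] ln[(k_r/k_d)(1 − D₀(k_r−k_d)/(k_d L₀))]
= [1/(1.15−0.104)] ln[(1.15/0.104)(1 − 0.377×1.046/(0.104×20.2))]
= (1/1.046) ln[11.06 × 0.8123] = 0.9560 × ln(8.982) = 0.9560 × 2.195 = 2.099 d.
L(t_c) = L₀ e^(−k_d t_c) = 20.2 × 0.8039 = 16.24 mg/L, and at the critical point k_r D_c = k_d L, so D_c = (0.104/1.15) × 16.24 = 1.469 mg/L.
Minimum DO = C_s − D_c = 9.17 − 1.469 = 7.701 mg/L.
x_c = v t_c = 1.08 m/s × 2.099 d × 86400 s/d = 195800 m ≈ 196 km.

t_c ≈ 2.10 d; D_c ≈ 1.47 mg/L; min DO ≈ 7.70 mg/L; x_c ≈ 196 km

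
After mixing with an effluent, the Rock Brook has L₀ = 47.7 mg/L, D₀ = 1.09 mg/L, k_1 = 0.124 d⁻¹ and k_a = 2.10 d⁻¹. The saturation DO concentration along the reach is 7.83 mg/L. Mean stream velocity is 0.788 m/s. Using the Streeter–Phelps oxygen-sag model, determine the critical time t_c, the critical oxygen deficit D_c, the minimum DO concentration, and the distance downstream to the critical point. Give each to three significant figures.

t_c ≈ 1.20 d; D_c ≈ 2.43 mg/L; min DO ≈ 5.40 mg/L; x_c ≈ 81.9 km

At the critical point dD/dt = 0, so k_1 L₀ e^(−k_1 t) = k_a D. Substituting D(t) from the Streeter–Phelps equation and solving for t gives
t_c = ln[(k_a/k_1)(1 − D₀(k_a−k_1)/(k_1 L₀))] / (k_a−k_1).
Here k_a−k_1 = 1.976 d⁻¹ and 1 − D₀(k_a−k_1)/(k_1 L₀) = 1 − 1.09×1.976/(0.124×47.7) = 0.6359, so
t_c = ln(16.94 × 0.6359) / 1.976 = 2.377 / 1.976 = 1.203 d.
D_c = (k_1/k_a) L₀ e^(−k_1 t_c) = (0.124/2.10) × 47.7 × e^(−0.124×1.203) = 0.05905 × 47.7 × 0.8614 = 2.426 mg/L.
Minimum DO = C_s − D_c = 7.83 − 2.426 = 5.404 mg/L.
x_c = v t_c = 0.788 m/s × 1.203 d × 86400 s/d = 81890 m ≈ 81.9 km.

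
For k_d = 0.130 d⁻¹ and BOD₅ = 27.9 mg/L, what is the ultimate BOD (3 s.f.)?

BOD₅ = L₀(1 − e^(−5k_d)) ⇒ L₀ = BOD₅ / (1 − e^(−5×0.130))
= 27.9 / (1 − 0.5220) = 27.9 / 0.4780 = 58.37 mg/L.

L₀ ≈ 58.4 mg/L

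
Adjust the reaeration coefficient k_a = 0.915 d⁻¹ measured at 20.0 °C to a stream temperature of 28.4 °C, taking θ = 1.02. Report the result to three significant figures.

k_a ≈ 1.08 d⁻¹

k_a(T₂) = k_a(T₁) · θ^(T₂−T₁) = 0.915 × 1.02^(28.4−20.0)
= 0.915 × 1.02^8.40 = 0.915 × 1.181 = 1.081 d⁻¹.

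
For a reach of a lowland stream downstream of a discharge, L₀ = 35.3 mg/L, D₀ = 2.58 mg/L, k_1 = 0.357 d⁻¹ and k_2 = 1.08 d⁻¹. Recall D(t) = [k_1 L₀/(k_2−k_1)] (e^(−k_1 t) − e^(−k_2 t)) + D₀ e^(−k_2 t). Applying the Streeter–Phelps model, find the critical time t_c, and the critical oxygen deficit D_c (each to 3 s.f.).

t_c ≈ 1.31 d; D_c ≈ 7.31 mg/L

At the critical point dD/dt = 0, so k_1 L₀ e^(−k_1 t) = k_2 D. Substituting D(t) from the Streeter–Phelps equation and solving for t gives
t_c = ln[(k_2/k_1)(1 − D₀(k_2−k_1)/(k_1 L₀))] / (k_2−k_1).
Here k_2−k_1 = 0.7230 d⁻¹ and 1 − D₀(k_2−k_1)/(k_1 L₀) = 1 − 2.58×0.7230/(0.357×35.3) = 0.8520, so
t_c = ln(3.025 × 0.8520) / 0.7230 = 0.9468 / 0.7230 = 1.310 d.
L(t_c) = L₀ e^(−k_1 t_c) = 35.3 × 0.6266 = 22.12 mg/L, and at the critical point k_2 D_c = k_1 L, so D_c = (0.357/1.08) × 22.12 = 7.311 mg/L.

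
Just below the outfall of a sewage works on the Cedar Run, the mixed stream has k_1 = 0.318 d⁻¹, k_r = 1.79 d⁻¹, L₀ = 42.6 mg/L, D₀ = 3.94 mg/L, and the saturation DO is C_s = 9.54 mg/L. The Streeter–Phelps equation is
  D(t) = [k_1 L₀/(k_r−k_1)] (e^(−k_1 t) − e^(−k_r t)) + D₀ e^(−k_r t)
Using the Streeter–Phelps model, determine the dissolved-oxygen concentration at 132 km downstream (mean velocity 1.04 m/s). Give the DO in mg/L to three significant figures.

Travel time t = x/v = 132 km / (1.04 m/s) = 132000 m / 1.04 m/s = 126900 s = 1.469 d.
k_1 L₀/(k_r−k_1) = 0.318×42.6/(1.79−0.318) = 13.55/1.472 = 9.203 mg/L.
e^(−k_1 t) = e^(−0.318×1.469) = 0.6268; e^(−k_r t) = e^(−1.79×1.469) = 0.07211.
D = 9.203 × (0.6268 − 0.07211) + 3.94 × 0.07211 = 5.105 + 0.2841 = 5.389 mg/L.
DO = C_s − D = 9.54 − 5.389 = 4.151 mg/L.

DO ≈ 4.15 mg/L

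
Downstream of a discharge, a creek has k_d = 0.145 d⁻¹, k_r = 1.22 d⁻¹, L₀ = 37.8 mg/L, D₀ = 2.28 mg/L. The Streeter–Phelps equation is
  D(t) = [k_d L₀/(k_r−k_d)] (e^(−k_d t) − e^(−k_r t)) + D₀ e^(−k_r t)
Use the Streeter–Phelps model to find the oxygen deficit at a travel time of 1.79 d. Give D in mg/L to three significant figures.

k_d L₀/(k_r−k_d) = 0.145×37.8/(1.22−0.145) = 5.481/1.075 = 5.099 mg/L.
e^(−k_d t) = e^(−0.145×1.790) = 0.7714; e^(−k_r t) = e^(−1.22×1.790) = 0.1126.
D = 5.099 × (0.7714 − 0.1126) + 2.28 × 0.1126 = 3.359 + 0.2568 = 3.616 mg/L.

D ≈ 3.62 mg/L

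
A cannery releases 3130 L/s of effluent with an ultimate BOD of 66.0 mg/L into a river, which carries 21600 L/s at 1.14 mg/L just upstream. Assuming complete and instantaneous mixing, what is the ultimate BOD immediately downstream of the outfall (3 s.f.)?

9.35 mg/L

Flow-weighted mixing: C = (Q_r C_r + Q_w C_w)/(Q_r + Q_w)
= (21600×1.14 + 3130×66.0)/(21600 + 3130) = 231200/24730 = 9.349 mg/L.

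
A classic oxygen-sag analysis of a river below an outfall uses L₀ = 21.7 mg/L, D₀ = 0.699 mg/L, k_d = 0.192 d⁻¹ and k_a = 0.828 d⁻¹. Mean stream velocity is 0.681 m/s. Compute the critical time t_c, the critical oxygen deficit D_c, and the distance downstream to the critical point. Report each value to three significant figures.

t_c ≈ 2.12 d; D_c ≈ 3.35 mg/L; x_c ≈ 125 km

t_c = [1/(k_a−k_d)] ln[(k_a/k_d)(1 − D₀(k_a−k_d)/(k_d L₀))]
= [1/(0.828−0.192)] ln[(0.828/0.192)(1 − 0.699×0.6360/(0.192×21.7))]
= (1/0.6360) ln[4.312 × 0.8933] = 1.572 × ln(3.852) = 1.572 × 1.349 = 2.121 d.
L(t_c) = L₀ e^(−k_d t_c) = 21.7 × 0.6655 = 14.44 mg/L, and at the critical point k_a D_c = k_d L, so D_c = (0.192/0.828) × 14.44 = 3.349 mg/L.
x_c = v t_c = 0.681 m/s × 2.121 d × 86400 s/d = 124800 m ≈ 125 km.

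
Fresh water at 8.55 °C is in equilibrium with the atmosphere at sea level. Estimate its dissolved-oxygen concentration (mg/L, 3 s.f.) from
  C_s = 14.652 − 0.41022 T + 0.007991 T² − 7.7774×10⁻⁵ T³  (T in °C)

C_s = 14.652 − 0.41022×8.55 + 0.007991×8.55² − 7.7774×10⁻⁵×8.55³ = 11.68 mg/L.

C_s ≈ 11.7 mg/L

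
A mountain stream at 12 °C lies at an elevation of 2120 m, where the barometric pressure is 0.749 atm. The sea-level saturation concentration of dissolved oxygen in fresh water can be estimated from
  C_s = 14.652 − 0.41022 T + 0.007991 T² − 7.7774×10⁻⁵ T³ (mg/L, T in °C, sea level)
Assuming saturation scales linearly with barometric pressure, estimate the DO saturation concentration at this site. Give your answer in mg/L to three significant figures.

At sea level: C_s = 14.652 − 0.41022×12 + 0.007991×12² − 7.7774×10⁻⁵×12³ = 10.75 mg/L.
Pressure correction: C_s' = 10.75 × 0.749 = 8.049 mg/L.

C_s ≈ 8.05 mg/L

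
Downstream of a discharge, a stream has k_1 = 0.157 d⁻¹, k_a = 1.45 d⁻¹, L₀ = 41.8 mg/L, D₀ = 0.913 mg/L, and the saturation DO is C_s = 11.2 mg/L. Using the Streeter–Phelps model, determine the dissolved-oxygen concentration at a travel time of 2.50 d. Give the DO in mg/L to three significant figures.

DO ≈ 7.88 mg/L

k_1 L₀/(k_a−k_1) = 0.157×41.8/(1.45−0.157) = 6.563/1.293 = 5.075 mg/L.
e^(−k_1 t) = e^(−0.157×2.500) = 0.6754; e^(−k_a t) = e^(−1.45×2.500) = 0.02665.
D = 5.075 × (0.6754 − 0.02665) + 0.913 × 0.02665 = 3.293 + 0.02433 = 3.317 mg/L.
DO = C_s − D = 11.2 − 3.317 = 7.883 mg/L.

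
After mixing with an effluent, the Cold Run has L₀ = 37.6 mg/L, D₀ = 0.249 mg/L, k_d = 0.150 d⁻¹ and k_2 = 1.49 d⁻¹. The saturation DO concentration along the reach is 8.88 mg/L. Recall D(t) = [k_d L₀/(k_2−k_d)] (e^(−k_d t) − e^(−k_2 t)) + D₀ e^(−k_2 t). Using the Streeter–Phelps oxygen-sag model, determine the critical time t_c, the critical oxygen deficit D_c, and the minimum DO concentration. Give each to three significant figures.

At the critical point dD/dt = 0, so k_d L₀ e^(−k_d t) = k_2 D. Substituting D(t) from the Streeter–Phelps equation and solving for t gives
t_c = ln[(k_2/k_d)(1 − D₀(k_2−k_d)/(k_d L₀))] / (k_2−k_d).
Here k_2−k_d = 1.340 d⁻¹ and 1 − D₀(k_2−k_d)/(k_d L₀) = 1 − 0.249×1.340/(0.150×37.6) = 0.9408, so
t_c = ln(9.933 × 0.9408) / 1.340 = 2.235 / 1.340 = 1.668 d.
D_c = (k_d/k_2) L₀ e^(−k_d t_c) = (0.150/1.49) × 37.6 × e^(−0.150×1.668) = 0.1007 × 37.6 × 0.7787 = 2.947 mg/L.
Minimum DO = C_s − D_c = 8.88 − 2.947 = 5.933 mg/L.

t_c ≈ 1.67 d; D_c ≈ 2.95 mg/L; min DO ≈ 5.93 mg/L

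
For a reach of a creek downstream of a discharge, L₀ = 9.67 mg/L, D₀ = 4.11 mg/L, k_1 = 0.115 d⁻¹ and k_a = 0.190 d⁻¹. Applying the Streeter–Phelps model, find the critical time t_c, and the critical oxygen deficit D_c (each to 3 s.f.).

With k_a/k_1 = 1.652 and 1 − D₀(k_a−k_1)/(k_1 L₀) = 0.7228,
t_c = ln(1.652 × 0.7228) / (0.190 − 0.115) = ln(1.194) / 0.07500 = 0.1775/0.07500 = 2.366 d.
D_c = (k_1/k_a) L₀ e^(−k_1 t_c) = (0.115/0.190) × 9.67 × e^(−0.115×2.366) = 0.6053 × 9.67 × 0.7617 = 4.458 mg/L.

t_c ≈ 2.37 d; D_c ≈ 4.46 mg/L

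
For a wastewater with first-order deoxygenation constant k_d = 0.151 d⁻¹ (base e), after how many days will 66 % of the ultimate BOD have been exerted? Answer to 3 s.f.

y/L₀ = 1 − e^(−k_d t) = 0.66 ⇒ e^(−k_d t) = 0.340
t = −ln(0.340) / 0.151 = 1.079 / 0.151 = 7.144 d.

t ≈ 7.14 d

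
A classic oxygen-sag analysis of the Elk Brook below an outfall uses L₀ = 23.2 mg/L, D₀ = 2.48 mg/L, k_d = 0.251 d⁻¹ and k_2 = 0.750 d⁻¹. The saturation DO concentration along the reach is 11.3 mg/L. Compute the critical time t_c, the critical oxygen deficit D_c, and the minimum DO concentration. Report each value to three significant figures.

t_c ≈ 1.71 d; D_c ≈ 5.05 mg/L; min DO ≈ 6.25 mg/L

t_c = [1/(k_2−k_d)] ln[(k_2/k_d)(1 − D₀(k_2−k_d)/(k_d L₀))]
= [1/(0.750−0.251)] ln[(0.750/0.251)(1 − 2.48×0.4990/(0.251×23.2))]
= (1/0.4990) ln[2.988 × 0.7875] = 2.004 × ln(2.353) = 2.004 × 0.8557 = 1.715 d.
D_c = (k_d/k_2) L₀ e^(−k_d t_c) = (0.251/0.750) × 23.2 × e^(−0.251×1.715) = 0.3347 × 23.2 × 0.6502 = 5.049 mg/L.
Minimum DO = C_s − D_c = 11.3 − 5.049 = 6.251 mg/L.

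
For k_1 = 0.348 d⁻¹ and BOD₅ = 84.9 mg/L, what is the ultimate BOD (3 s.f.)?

L₀ ≈ 103 mg/L

BOD₅ = L₀(1 − e^(−5k_1)) ⇒ L₀ = BOD₅ / (1 − e^(−5×0.348))
= 84.9 / (1 − 0.1755) = 84.9 / 0.8245 = 103.0 mg/L.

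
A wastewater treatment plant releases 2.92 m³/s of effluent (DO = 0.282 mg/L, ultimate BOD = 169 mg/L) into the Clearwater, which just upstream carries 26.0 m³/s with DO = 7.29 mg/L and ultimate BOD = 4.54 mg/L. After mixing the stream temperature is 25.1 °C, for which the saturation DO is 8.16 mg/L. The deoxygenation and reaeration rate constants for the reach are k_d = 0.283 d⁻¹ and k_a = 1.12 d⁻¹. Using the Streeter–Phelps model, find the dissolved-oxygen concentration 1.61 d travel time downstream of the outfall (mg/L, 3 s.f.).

DO ≈ 4.54 mg/L

Mixed DO = (26.0×7.29 + 2.92×0.282)/(26.0+2.92) = 190.4/28.92 = 6.582 mg/L.
Mixed L₀ = (26.0×4.54 + 2.92×169)/(28.92) = 611.5/28.92 = 21.15 mg/L.
Initial deficit D₀ = C_s − DO₀ = 8.16 − 6.582 = 1.578 mg/L.
D(1.61) = [0.283×21.15/(1.12−0.283)](e^(−0.283×1.61) − e^(−1.12×1.61)) + 1.578 e^(−1.12×1.61)
= 7.149 × (0.6340 − 0.1648) + 1.578 × 0.1648 = 3.615 mg/L.
DO = 8.16 − 3.615 = 4.545 mg/L.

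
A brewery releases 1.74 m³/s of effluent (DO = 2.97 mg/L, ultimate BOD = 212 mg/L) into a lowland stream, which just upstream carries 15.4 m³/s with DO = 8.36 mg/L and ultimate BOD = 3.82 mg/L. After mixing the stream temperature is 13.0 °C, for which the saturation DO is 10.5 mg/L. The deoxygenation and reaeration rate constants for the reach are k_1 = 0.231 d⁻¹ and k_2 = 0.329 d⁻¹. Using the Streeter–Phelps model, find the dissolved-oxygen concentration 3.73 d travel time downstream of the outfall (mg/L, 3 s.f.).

Mixed DO = (15.4×8.36 + 1.74×2.97)/(15.4+1.74) = 133.9/17.14 = 7.813 mg/L.
Mixed L₀ = (15.4×3.82 + 1.74×212)/(17.14) = 427.7/17.14 = 24.95 mg/L.
Initial deficit D₀ = C_s − DO₀ = 10.5 − 7.813 = 2.687 mg/L.
D(3.73) = [0.231×24.95/(0.329−0.231)](e^(−0.231×3.73) − e^(−0.329×3.73)) + 2.687 e^(−0.329×3.73)
= 58.82 × (0.4225 − 0.2931) + 2.687 × 0.2931 = 8.396 mg/L.
DO = 10.5 − 8.396 = 2.104 mg/L.

DO ≈ 2.10 mg/L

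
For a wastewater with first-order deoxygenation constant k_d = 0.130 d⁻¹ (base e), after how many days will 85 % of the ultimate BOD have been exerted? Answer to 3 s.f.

y/L₀ = 1 − e^(−k_d t) = 0.85 ⇒ e^(−k_d t) = 0.150
t = −ln(0.150) / 0.130 = 1.897 / 0.130 = 14.59 d.

t ≈ 14.6 d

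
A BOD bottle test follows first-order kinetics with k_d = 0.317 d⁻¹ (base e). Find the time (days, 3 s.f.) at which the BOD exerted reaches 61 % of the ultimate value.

y/L₀ = 1 − e^(−k_d t) = 0.61 ⇒ e^(−k_d t) = 0.390
t = −ln(0.390) / 0.317 = 0.9416 / 0.317 = 2.970 d.

t ≈ 2.97 d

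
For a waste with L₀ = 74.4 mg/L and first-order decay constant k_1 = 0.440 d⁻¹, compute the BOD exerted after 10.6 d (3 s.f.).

y_t = L₀(1 − e^(−k_1 t)) = 74.4 × (1 − e^(−0.440×10.6))
= 74.4 × (1 − 0.009429) = 74.4 × 0.9906 = 73.70 mg/L.

y ≈ 73.7 mg/L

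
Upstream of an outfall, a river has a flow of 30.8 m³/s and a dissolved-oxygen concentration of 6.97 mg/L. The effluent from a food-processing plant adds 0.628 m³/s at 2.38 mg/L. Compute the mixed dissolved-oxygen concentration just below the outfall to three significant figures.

Flow-weighted mixing: C = (Q_r C_r + Q_w C_w)/(Q_r + Q_w)
= (30.8×6.97 + 0.628×2.38)/(30.8 + 0.628) = 216.2/31.43 = 6.878 mg/L.

6.88 mg/L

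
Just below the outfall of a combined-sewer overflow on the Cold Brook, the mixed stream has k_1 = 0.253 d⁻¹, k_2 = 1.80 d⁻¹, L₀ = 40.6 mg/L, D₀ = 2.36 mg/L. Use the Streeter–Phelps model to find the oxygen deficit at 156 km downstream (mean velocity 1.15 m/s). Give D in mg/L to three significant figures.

D ≈ 4.21 mg/L

Travel time t = x/v = 156 km / (1.15 m/s) = 156000 m / 1.15 m/s = 135700 s = 1.570 d.
k_1 L₀/(k_2−k_1) = 0.253×40.6/(1.80−0.253) = 10.27/1.547 = 6.640 mg/L.
e^(−k_1 t) = e^(−0.253×1.570) = 0.6722; e^(−k_2 t) = e^(−1.80×1.570) = 0.05924.
D = 6.640 × (0.6722 − 0.05924) + 2.36 × 0.05924 = 4.070 + 0.1398 = 4.210 mg/L.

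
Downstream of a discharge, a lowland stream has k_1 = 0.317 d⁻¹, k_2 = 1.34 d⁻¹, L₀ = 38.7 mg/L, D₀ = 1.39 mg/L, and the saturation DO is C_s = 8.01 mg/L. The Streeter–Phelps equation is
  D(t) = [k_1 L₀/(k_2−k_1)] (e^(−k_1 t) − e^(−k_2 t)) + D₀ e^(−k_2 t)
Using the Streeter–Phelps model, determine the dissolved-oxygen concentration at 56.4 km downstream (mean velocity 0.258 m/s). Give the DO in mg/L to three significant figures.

Travel time t = x/v = 56.4 km / (0.258 m/s) = 56400 m / 0.258 m/s = 218600 s = 2.530 d.
k_1 L₀/(k_2−k_1) = 0.317×38.7/(1.34−0.317) = 12.27/1.023 = 11.99 mg/L.
e^(−k_1 t) = e^(−0.317×2.530) = 0.4484; e^(−k_2 t) = e^(−1.34×2.530) = 0.03370.
D = 11.99 × (0.4484 − 0.03370) + 1.39 × 0.03370 = 4.973 + 0.04684 = 5.020 mg/L.
DO = C_s − D = 8.01 − 5.020 = 2.990 mg/L.

DO ≈ 2.99 mg/L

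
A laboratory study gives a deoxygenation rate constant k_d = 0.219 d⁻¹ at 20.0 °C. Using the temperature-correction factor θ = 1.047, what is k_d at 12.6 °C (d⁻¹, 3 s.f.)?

k_d ≈ 0.156 d⁻¹

k_d(T₂) = k_d(T₁) · θ^(T₂−T₁) = 0.219 × 1.047^(12.6−20.0)
= 0.219 × 1.047^-7.40 = 0.219 × 0.7119 = 0.1559 d⁻¹.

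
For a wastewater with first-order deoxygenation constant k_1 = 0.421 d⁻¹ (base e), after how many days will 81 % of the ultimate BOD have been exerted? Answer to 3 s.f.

y/L₀ = 1 − e^(−k_1 t) = 0.81 ⇒ e^(−k_1 t) = 0.190
t = −ln(0.190) / 0.421 = 1.661 / 0.421 = 3.945 d.

t ≈ 3.94 d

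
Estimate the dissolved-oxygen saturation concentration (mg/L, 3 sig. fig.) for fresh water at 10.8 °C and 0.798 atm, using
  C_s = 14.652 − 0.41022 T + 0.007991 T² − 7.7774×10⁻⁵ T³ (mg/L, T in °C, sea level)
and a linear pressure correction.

At sea level: C_s = 14.652 − 0.41022×10.8 + 0.007991×10.8² − 7.7774×10⁻⁵×10.8³ = 11.06 mg/L.
Pressure correction: C_s' = 11.06 × 0.798 = 8.822 mg/L.

C_s ≈ 8.82 mg/L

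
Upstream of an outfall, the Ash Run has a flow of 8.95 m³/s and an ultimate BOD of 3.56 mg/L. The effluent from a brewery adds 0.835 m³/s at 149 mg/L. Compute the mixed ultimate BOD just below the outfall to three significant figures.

16.0 mg/L

Flow-weighted mixing: C = (Q_r C_r + Q_w C_w)/(Q_r + Q_w)
= (8.95×3.56 + 0.835×149)/(8.95 + 0.835) = 156.3/9.785 = 15.97 mg/L.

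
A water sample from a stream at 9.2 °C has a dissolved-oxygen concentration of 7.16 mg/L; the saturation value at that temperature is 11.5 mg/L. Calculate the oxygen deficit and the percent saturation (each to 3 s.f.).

D ≈ 4.34 mg/L; 62.3 % saturation

D = C_s − C = 11.5 − 7.16 = 4.34 mg/L.
% saturation = 7.16/11.5 × 100 = 62.3 %.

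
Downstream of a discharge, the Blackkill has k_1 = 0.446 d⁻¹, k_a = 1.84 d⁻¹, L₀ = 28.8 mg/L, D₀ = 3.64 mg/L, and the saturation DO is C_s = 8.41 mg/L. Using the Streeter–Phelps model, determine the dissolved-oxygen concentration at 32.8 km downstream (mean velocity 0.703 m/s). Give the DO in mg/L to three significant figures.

DO ≈ 3.23 mg/L

Travel time t = x/v = 32.8 km / (0.703 m/s) = 32800 m / 0.703 m/s = 46660 s = 0.5400 d.
k_1 L₀/(k_a−k_1) = 0.446×28.8/(1.84−0.446) = 12.84/1.394 = 9.214 mg/L.
e^(−k_1 t) = e^(−0.446×0.5400) = 0.7860; e^(−k_a t) = e^(−1.84×0.5400) = 0.3702.
D = 9.214 × (0.7860 − 0.3702) + 3.64 × 0.3702 = 3.831 + 1.348 = 5.178 mg/L.
DO = C_s − D = 8.41 − 5.178 = 3.232 mg/L.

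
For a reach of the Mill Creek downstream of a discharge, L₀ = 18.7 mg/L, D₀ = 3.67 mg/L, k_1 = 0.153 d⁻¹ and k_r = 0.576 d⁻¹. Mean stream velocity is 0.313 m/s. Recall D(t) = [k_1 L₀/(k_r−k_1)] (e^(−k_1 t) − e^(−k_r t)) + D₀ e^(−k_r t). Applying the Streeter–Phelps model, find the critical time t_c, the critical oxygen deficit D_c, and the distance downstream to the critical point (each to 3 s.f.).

t_c = [1/(k_r−k_1)] ln[(k_r/k_1)(1 − D₀(k_r−k_1)/(k_1 L₀))]
= [1/(0.576−0.153)] ln[(0.576/0.153)(1 − 3.67×0.4230/(0.153×18.7))]
= (1/0.4230) ln[3.765 × 0.4574] = 2.364 × ln(1.722) = 2.364 × 0.5435 = 1.285 d.
L(t_c) = L₀ e^(−k_1 t_c) = 18.7 × 0.8215 = 15.36 mg/L, and at the critical point k_r D_c = k_1 L, so D_c = (0.153/0.576) × 15.36 = 4.081 mg/L.
x_c = v t_c = 0.313 m/s × 1.285 d × 86400 s/d = 34750 m ≈ 34.7 km.

t_c ≈ 1.28 d; D_c ≈ 4.08 mg/L; x_c ≈ 34.7 km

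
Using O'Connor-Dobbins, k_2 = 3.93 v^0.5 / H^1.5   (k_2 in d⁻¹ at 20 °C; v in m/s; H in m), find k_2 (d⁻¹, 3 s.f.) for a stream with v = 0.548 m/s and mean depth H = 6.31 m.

k_2 = 3.93 × 0.548^0.5 / 6.31^1.5 = 3.93 × 0.7403 / 15.85 = 0.1835 d⁻¹.

k_2 ≈ 0.184 d⁻¹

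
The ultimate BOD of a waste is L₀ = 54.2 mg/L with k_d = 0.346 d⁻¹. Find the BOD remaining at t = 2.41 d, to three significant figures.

L_t = L₀ e^(−k_d t) = 54.2 × e^(−0.346×2.41) = 54.2 × 0.4344 = 23.54 mg/L.

L ≈ 23.5 mg/L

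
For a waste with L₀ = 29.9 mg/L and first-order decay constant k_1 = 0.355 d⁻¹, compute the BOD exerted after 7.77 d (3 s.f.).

y_t = L₀(1 − e^(−k_1 t)) = 29.9 × (1 − e^(−0.355×7.77))
= 29.9 × (1 − 0.06340) = 29.9 × 0.9366 = 28.00 mg/L.

y ≈ 28.0 mg/L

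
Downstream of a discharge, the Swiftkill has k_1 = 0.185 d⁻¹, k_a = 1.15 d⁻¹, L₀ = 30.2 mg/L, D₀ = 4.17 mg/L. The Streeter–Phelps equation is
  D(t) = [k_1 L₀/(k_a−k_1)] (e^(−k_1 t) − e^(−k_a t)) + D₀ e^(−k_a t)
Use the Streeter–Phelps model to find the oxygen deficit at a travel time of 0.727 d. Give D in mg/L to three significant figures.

k_1 L₀/(k_a−k_1) = 0.185×30.2/(1.15−0.185) = 5.587/0.9650 = 5.790 mg/L.
e^(−k_1 t) = e^(−0.185×0.7270) = 0.8742; e^(−k_a t) = e^(−1.15×0.7270) = 0.4334.
D = 5.790 × (0.8742 − 0.4334) + 4.17 × 0.4334 = 2.552 + 1.807 = 4.359 mg/L.

D ≈ 4.36 mg/L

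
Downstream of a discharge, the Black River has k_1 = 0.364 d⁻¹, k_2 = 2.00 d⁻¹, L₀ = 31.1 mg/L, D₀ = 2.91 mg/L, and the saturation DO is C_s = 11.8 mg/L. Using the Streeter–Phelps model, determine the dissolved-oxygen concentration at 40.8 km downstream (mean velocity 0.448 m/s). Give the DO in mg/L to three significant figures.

DO ≈ 7.57 mg/L

Travel time t = x/v = 40.8 km / (0.448 m/s) = 40800 m / 0.448 m/s = 91070 s = 1.054 d.
k_1 L₀/(k_2−k_1) = 0.364×31.1/(2.00−0.364) = 11.32/1.636 = 6.920 mg/L.
e^(−k_1 t) = e^(−0.364×1.054) = 0.6813; e^(−k_2 t) = e^(−2.00×1.054) = 0.1215.
D = 6.920 × (0.6813 − 0.1215) + 2.91 × 0.1215 = 3.874 + 0.3535 = 4.228 mg/L.
DO = C_s − D = 11.8 − 4.228 = 7.572 mg/L.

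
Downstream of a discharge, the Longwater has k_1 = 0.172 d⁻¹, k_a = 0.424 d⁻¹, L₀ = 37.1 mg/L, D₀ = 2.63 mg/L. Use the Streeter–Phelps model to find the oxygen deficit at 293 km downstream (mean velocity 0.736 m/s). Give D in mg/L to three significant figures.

Travel time t = x/v = 293 km / (0.736 m/s) = 293000 m / 0.736 m/s = 398100 s = 4.608 d.
k_1 L₀/(k_a−k_1) = 0.172×37.1/(0.424−0.172) = 6.381/0.2520 = 25.32 mg/L.
e^(−k_1 t) = e^(−0.172×4.608) = 0.4527; e^(−k_a t) = e^(−0.424×4.608) = 0.1418.
D = 25.32 × (0.4527 − 0.1418) + 2.63 × 0.1418 = 7.874 + 0.3728 = 8.247 mg/L.

D ≈ 8.25 mg/L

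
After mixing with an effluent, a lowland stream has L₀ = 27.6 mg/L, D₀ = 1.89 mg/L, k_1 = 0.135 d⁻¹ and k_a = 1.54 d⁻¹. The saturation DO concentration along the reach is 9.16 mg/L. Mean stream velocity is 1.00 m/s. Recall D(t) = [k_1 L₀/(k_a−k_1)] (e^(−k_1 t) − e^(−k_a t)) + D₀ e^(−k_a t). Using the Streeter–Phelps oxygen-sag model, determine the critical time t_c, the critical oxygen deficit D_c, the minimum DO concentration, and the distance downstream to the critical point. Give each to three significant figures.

t_c ≈ 0.845 d; D_c ≈ 2.16 mg/L; min DO ≈ 7.00 mg/L; x_c ≈ 73.0 km

t_c = [1/(k_a−k_1)] ln[(k_a/k_1)(1 − D₀(k_a−k_1)/(k_1 L₀))]
= [1/(1.54−0.135)] ln[(1.54/0.135)(1 − 1.89×1.405/(0.135×27.6))]
= (1/1.405) ln[11.41 × 0.2873] = 0.7117 × ln(3.278) = 0.7117 × 1.187 = 0.8449 d.
D_c = (k_1/k_a) L₀ e^(−k_1 t_c) = (0.135/1.54) × 27.6 × e^(−0.135×0.8449) = 0.08766 × 27.6 × 0.8922 = 2.159 mg/L.
Minimum DO = C_s − D_c = 9.16 − 2.159 = 7.001 mg/L.
x_c = v t_c = 1.00 m/s × 0.8449 d × 86400 s/d = 73000 m ≈ 73.0 km.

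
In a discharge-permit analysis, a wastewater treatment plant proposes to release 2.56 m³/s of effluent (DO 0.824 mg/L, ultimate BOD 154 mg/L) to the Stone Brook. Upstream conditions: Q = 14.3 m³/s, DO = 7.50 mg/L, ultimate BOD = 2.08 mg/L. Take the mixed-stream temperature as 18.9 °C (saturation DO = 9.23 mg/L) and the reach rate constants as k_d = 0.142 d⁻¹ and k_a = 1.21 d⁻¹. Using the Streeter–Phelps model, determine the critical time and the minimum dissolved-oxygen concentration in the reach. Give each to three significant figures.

Mixed DO = (14.3×7.50 + 2.56×0.824)/(14.3+2.56) = 109.4/16.86 = 6.486 mg/L.
Mixed L₀ = (14.3×2.08 + 2.56×154)/(16.86) = 424.0/16.86 = 25.15 mg/L.
Initial deficit D₀ = C_s − DO₀ = 9.23 − 6.486 = 2.744 mg/L.
t_c = (1/1.068) ln[(1.21/0.142)(1 − 2.744×1.068/(0.142×25.15))] = 0.9363 × ln(1.529) = 0.3975 d.
D_c = (0.142/1.21) × 25.15 × e^(−0.142×0.3975) = 0.1174 × 25.15 × 0.9451 = 2.789 mg/L.
Minimum DO = 9.23 − 2.789 = 6.441 mg/L.

t_c ≈ 0.397 d; minimum DO ≈ 6.44 mg/L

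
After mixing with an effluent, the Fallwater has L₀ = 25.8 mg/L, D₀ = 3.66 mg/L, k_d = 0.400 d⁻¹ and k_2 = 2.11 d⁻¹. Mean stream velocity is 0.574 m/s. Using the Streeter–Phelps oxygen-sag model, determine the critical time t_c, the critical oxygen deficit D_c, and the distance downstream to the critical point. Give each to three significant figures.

t_c ≈ 0.427 d; D_c ≈ 4.12 mg/L; x_c ≈ 21.2 km

t_c = [1/(k_2−k_d)] ln[(k_2/k_d)(1 − D₀(k_2−k_d)/(k_d L₀))]
= [1/(2.11−0.400)] ln[(2.11/0.400)(1 − 3.66×1.710/(0.400×25.8))]
= (1/1.710) ln[5.275 × 0.3935] = 0.5848 × ln(2.076) = 0.5848 × 0.7304 = 0.4271 d.
L(t_c) = L₀ e^(−k_d t_c) = 25.8 × 0.8429 = 21.75 mg/L, and at the critical point k_2 D_c = k_d L, so D_c = (0.400/2.11) × 21.75 = 4.123 mg/L.
x_c = v t_c = 0.574 m/s × 0.4271 d × 86400 s/d = 21180 m ≈ 21.2 km.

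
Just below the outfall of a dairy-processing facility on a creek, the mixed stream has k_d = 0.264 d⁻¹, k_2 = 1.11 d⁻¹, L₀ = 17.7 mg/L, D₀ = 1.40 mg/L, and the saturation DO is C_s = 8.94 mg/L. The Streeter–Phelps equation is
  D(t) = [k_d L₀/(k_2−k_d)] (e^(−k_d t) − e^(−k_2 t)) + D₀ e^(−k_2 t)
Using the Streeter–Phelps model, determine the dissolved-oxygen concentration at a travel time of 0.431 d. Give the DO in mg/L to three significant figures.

k_d L₀/(k_2−k_d) = 0.264×17.7/(1.11−0.264) = 4.673/0.8460 = 5.523 mg/L.
e^(−k_d t) = e^(−0.264×0.4310) = 0.8925; e^(−k_2 t) = e^(−1.11×0.4310) = 0.6198.
D = 5.523 × (0.8925 − 0.6198) + 1.40 × 0.6198 = 1.506 + 0.8677 = 2.374 mg/L.
DO = C_s − D = 8.94 − 2.374 = 6.566 mg/L.

DO ≈ 6.57 mg/L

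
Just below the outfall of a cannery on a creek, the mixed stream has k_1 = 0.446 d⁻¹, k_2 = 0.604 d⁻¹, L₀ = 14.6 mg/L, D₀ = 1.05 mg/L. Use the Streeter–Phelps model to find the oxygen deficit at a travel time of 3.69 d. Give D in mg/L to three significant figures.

k_1 L₀/(k_2−k_1) = 0.446×14.6/(0.604−0.446) = 6.512/0.1580 = 41.21 mg/L.
e^(−k_1 t) = e^(−0.446×3.690) = 0.1929; e^(−k_2 t) = e^(−0.604×3.690) = 0.1077.
D = 41.21 × (0.1929 − 0.1077) + 1.05 × 0.1077 = 3.512 + 0.1130 = 3.625 mg/L.

D ≈ 3.62 mg/L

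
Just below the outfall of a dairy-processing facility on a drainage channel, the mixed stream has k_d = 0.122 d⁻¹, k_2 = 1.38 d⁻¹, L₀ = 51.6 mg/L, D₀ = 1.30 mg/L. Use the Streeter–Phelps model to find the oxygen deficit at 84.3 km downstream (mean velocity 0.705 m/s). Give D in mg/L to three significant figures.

D ≈ 3.68 mg/L

Travel time t = x/v = 84.3 km / (0.705 m/s) = 84300 m / 0.705 m/s = 119600 s = 1.384 d.
k_d L₀/(k_2−k_d) = 0.122×51.6/(1.38−0.122) = 6.295/1.258 = 5.004 mg/L.
e^(−k_d t) = e^(−0.122×1.384) = 0.8446; e^(−k_2 t) = e^(−1.38×1.384) = 0.1481.
D = 5.004 × (0.8446 − 0.1481) + 1.30 × 0.1481 = 3.486 + 0.1925 = 3.678 mg/L.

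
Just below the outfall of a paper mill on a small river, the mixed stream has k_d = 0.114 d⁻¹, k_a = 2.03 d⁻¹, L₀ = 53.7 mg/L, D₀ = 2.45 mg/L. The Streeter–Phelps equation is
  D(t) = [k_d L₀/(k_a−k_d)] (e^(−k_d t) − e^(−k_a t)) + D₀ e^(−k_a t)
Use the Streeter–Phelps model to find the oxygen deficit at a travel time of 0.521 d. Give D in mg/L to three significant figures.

k_d L₀/(k_a−k_d) = 0.114×53.7/(2.03−0.114) = 6.122/1.916 = 3.195 mg/L.
e^(−k_d t) = e^(−0.114×0.5210) = 0.9423; e^(−k_a t) = e^(−2.03×0.5210) = 0.3473.
D = 3.195 × (0.9423 − 0.3473) + 2.45 × 0.3473 = 1.901 + 0.8508 = 2.752 mg/L.

D ≈ 2.75 mg/L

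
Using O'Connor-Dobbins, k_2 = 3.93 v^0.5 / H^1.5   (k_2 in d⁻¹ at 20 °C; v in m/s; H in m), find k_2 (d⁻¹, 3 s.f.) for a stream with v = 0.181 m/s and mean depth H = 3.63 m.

k_2 = 3.93 × 0.181^0.5 / 3.63^1.5 = 3.93 × 0.4254 / 6.916 = 0.2418 d⁻¹.

k_2 ≈ 0.242 d⁻¹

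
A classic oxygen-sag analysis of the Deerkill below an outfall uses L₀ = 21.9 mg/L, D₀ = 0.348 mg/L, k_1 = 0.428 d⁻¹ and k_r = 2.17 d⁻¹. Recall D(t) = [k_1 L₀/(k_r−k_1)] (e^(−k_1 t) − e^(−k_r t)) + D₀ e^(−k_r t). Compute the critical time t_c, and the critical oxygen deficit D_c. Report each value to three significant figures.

t_c ≈ 0.894 d; D_c ≈ 2.95 mg/L

t_c = [1/(k_r−k_1)] ln[(k_r/k_1)(1 − D₀(k_r−k_1)/(k_1 L₀))]
= [1/(2.17−0.428)] ln[(2.17/0.428)(1 − 0.348×1.742/(0.428×21.9))]
= (1/1.742) ln[5.070 × 0.9353] = 0.5741 × ln(4.742) = 0.5741 × 1.556 = 0.8935 d.
L(t_c) = L₀ e^(−k_1 t_c) = 21.9 × 0.6822 = 14.94 mg/L, and at the critical point k_r D_c = k_1 L, so D_c = (0.428/2.17) × 14.94 = 2.947 mg/L.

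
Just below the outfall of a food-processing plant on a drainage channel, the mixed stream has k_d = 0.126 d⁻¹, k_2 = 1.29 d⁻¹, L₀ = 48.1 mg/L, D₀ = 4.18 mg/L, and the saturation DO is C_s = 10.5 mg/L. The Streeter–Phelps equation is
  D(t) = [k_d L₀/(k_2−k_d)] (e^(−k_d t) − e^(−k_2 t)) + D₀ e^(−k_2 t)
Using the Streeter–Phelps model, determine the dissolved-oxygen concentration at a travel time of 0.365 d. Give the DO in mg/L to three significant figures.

DO ≈ 6.17 mg/L

k_d L₀/(k_2−k_d) = 0.126×48.1/(1.29−0.126) = 6.061/1.164 = 5.207 mg/L.
e^(−k_d t) = e^(−0.126×0.3650) = 0.9551; e^(−k_2 t) = e^(−1.29×0.3650) = 0.6245.
D = 5.207 × (0.9551 − 0.6245) + 4.18 × 0.6245 = 1.721 + 2.610 = 4.332 mg/L.
DO = C_s − D = 10.5 − 4.332 = 6.168 mg/L.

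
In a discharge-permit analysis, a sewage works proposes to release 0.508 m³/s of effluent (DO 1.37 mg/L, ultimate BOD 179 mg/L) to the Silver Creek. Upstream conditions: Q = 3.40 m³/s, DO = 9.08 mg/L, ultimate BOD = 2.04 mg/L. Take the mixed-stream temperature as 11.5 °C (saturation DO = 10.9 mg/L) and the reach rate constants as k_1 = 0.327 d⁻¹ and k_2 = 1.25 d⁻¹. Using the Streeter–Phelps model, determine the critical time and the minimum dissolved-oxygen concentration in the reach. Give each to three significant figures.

t_c ≈ 1.04 d; minimum DO ≈ 6.23 mg/L

Mixed DO = (3.40×9.08 + 0.508×1.37)/(3.40+0.508) = 31.57/3.908 = 8.078 mg/L.
Mixed L₀ = (3.40×2.04 + 0.508×179)/(3.908) = 97.87/3.908 = 25.04 mg/L.
Initial deficit D₀ = C_s − DO₀ = 10.9 − 8.078 = 2.822 mg/L.
t_c = (1/0.9230) ln[(1.25/0.327)(1 − 2.822×0.9230/(0.327×25.04))] = 1.083 × ln(2.607) = 1.038 d.
D_c = (0.327/1.25) × 25.04 × e^(−0.327×1.038) = 0.2616 × 25.04 × 0.7122 = 4.666 mg/L.
Minimum DO = 10.9 − 4.666 = 6.234 mg/L.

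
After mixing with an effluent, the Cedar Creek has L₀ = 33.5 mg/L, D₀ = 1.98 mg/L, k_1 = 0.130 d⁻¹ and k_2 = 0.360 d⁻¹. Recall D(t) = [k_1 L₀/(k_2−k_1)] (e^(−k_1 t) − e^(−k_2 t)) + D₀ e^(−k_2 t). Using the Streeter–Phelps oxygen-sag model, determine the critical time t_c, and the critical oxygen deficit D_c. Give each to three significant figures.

t_c ≈ 3.95 d; D_c ≈ 7.24 mg/L

t_c = [1/(k_2−k_1)] ln[(k_2/k_1)(1 − D₀(k_2−k_1)/(k_1 L₀))]
= [1/(0.360−0.130)] ln[(0.360/0.130)(1 − 1.98×0.2300/(0.130×33.5))]
= (1/0.2300) ln[2.769 × 0.8954] = 4.348 × ln(2.480) = 4.348 × 0.9081 = 3.948 d.
D_c = (k_1/k_2) L₀ e^(−k_1 t_c) = (0.130/0.360) × 33.5 × e^(−0.130×3.948) = 0.3611 × 33.5 × 0.5985 = 7.241 mg/L.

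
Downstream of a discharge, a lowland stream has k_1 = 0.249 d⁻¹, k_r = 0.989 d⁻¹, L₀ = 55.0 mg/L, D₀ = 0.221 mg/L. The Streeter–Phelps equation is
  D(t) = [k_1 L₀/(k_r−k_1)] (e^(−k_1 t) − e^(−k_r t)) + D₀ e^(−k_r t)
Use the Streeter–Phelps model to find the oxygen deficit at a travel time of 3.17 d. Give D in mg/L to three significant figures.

k_1 L₀/(k_r−k_1) = 0.249×55.0/(0.989−0.249) = 13.70/0.7400 = 18.51 mg/L.
e^(−k_1 t) = e^(−0.249×3.170) = 0.4541; e^(−k_r t) = e^(−0.989×3.170) = 0.04349.
D = 18.51 × (0.4541 − 0.04349) + 0.221 × 0.04349 = 7.600 + 0.009612 = 7.610 mg/L.

D ≈ 7.61 mg/L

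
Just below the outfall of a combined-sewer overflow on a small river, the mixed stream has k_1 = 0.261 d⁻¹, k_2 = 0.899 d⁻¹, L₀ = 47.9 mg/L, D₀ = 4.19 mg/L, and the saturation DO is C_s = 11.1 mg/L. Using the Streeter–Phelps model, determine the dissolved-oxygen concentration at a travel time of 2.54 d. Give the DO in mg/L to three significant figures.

k_1 L₀/(k_2−k_1) = 0.261×47.9/(0.899−0.261) = 12.50/0.6380 = 19.60 mg/L.
e^(−k_1 t) = e^(−0.261×2.540) = 0.5153; e^(−k_2 t) = e^(−0.899×2.540) = 0.1019.
D = 19.60 × (0.5153 − 0.1019) + 4.19 × 0.1019 = 8.101 + 0.4271 = 8.528 mg/L.
DO = C_s − D = 11.1 − 8.528 = 2.572 mg/L.

DO ≈ 2.57 mg/L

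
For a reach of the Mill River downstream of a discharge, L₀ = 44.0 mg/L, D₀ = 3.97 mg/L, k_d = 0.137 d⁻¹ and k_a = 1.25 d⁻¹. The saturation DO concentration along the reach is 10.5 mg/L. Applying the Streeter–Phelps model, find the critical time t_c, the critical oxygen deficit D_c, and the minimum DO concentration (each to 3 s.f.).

t_c = [1/(k_a−k_d)] ln[(k_a/k_d)(1 − D₀(k_a−k_d)/(k_d L₀))]
= [1/(1.25−0.137)] ln[(1.25/0.137)(1 − 3.97×1.113/(0.137×44.0))]
= (1/1.113) ln[9.124 × 0.2670] = 0.8985 × ln(2.436) = 0.8985 × 0.8904 = 0.8000 d.
L(t_c) = L₀ e^(−k_d t_c) = 44.0 × 0.8962 = 39.43 mg/L, and at the critical point k_a D_c = k_d L, so D_c = (0.137/1.25) × 39.43 = 4.322 mg/L.
Minimum DO = C_s − D_c = 10.5 − 4.322 = 6.178 mg/L.

t_c ≈ 0.800 d; D_c ≈ 4.32 mg/L; min DO ≈ 6.18 mg/L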